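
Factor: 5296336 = 2^4*47^1*7043^1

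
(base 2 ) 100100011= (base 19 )F6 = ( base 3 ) 101210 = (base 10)291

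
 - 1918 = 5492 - 7410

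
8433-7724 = 709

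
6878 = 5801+1077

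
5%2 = 1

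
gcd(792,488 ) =8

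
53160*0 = 0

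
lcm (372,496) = 1488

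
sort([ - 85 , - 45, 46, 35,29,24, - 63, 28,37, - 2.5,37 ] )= [ - 85, - 63,  -  45, - 2.5, 24, 28,29,35, 37, 37,  46]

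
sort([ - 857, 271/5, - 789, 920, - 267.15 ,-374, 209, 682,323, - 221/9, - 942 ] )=[ - 942, - 857, - 789, - 374,-267.15, -221/9,271/5,209, 323,682, 920]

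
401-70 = 331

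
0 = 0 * 547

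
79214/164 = 39607/82=483.01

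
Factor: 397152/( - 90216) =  - 2^2*179^(  -  1)*197^1 = -  788/179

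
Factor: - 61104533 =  - 7^1*8729219^1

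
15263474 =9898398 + 5365076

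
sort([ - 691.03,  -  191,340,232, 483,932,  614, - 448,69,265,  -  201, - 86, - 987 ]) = [ - 987 , - 691.03, - 448, - 201, - 191,- 86,  69,232,265,340,483, 614, 932] 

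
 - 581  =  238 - 819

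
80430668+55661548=136092216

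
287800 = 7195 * 40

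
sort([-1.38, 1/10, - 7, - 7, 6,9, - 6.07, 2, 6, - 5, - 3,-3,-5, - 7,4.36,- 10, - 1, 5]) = [-10, - 7, - 7,  -  7, - 6.07 ,-5,-5, - 3, - 3, - 1.38, - 1, 1/10,2,4.36, 5, 6, 6, 9] 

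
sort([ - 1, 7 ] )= [-1, 7 ]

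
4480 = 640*7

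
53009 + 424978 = 477987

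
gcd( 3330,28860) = 1110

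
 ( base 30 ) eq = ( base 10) 446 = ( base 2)110111110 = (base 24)IE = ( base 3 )121112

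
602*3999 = 2407398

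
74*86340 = 6389160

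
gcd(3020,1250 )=10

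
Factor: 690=2^1*3^1*5^1*23^1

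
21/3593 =21/3593 =0.01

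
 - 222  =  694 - 916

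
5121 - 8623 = -3502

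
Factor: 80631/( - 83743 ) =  - 3^2 * 11^( - 1)*17^2*23^( - 1 ) * 31^1*  331^(-1 ) 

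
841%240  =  121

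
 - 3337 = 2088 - 5425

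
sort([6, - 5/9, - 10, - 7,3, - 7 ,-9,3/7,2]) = [ - 10,  -  9,-7, - 7,  -  5/9, 3/7, 2, 3 , 6 ] 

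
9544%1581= 58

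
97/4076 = 97/4076 = 0.02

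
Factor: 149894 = 2^1*149^1*503^1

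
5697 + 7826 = 13523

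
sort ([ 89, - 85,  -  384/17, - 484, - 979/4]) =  [ - 484, - 979/4, -85, - 384/17 , 89 ]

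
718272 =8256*87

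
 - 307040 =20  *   ( - 15352)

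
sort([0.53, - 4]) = [ - 4,0.53]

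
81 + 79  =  160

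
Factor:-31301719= - 541^1*57859^1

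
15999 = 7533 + 8466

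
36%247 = 36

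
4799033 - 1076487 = 3722546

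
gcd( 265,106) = 53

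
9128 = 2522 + 6606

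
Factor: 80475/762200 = 2^( - 3)* 3^1*29^1 * 103^(-1) = 87/824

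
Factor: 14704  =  2^4*919^1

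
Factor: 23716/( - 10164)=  - 3^( - 1 )*7^1= - 7/3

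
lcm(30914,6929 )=401882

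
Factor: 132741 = 3^2*7^3*43^1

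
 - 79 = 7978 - 8057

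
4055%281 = 121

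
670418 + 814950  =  1485368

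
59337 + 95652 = 154989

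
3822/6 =637 = 637.00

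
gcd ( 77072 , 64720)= 16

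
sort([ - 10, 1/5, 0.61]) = [-10, 1/5, 0.61 ]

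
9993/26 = 9993/26   =  384.35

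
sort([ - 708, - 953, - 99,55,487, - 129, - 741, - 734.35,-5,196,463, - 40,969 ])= [-953, - 741, -734.35, - 708, - 129,- 99,-40, - 5,55,196,463,487, 969 ]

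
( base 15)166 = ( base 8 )501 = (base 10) 321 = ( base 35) 96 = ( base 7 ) 636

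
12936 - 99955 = - 87019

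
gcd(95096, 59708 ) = 4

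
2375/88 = 26 + 87/88 =26.99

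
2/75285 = 2/75285= 0.00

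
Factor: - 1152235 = -5^1*7^2*4703^1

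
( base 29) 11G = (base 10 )886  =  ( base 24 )1CM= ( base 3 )1012211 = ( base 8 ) 1566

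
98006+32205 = 130211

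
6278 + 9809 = 16087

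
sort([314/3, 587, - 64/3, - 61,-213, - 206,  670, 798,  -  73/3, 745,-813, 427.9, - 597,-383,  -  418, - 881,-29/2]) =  [ - 881,-813, - 597,  -  418,-383, - 213, - 206,-61, - 73/3,-64/3 ,-29/2 , 314/3, 427.9,587, 670,745, 798]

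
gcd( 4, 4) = 4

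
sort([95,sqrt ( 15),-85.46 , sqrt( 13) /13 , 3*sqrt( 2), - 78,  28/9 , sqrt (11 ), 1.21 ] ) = [ - 85.46 , - 78, sqrt(13 )/13, 1.21, 28/9, sqrt(11),sqrt( 15 ) , 3*sqrt( 2 ),95]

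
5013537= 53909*93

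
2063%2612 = 2063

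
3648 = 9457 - 5809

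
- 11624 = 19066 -30690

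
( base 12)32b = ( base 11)395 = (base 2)111010011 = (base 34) dp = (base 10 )467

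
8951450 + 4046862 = 12998312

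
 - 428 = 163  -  591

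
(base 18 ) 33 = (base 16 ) 39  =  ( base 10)57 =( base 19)30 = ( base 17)36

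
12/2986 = 6/1493 = 0.00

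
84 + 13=97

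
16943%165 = 113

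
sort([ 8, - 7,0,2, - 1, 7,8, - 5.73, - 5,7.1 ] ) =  [ - 7, - 5.73, - 5, - 1, 0,2,7,7.1,  8, 8]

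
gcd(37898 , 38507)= 7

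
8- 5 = 3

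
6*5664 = 33984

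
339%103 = 30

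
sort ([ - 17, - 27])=[ - 27, - 17] 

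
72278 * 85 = 6143630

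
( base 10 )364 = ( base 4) 11230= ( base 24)f4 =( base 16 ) 16C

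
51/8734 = 51/8734 = 0.01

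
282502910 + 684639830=967142740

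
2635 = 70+2565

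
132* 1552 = 204864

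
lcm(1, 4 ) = 4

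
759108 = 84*9037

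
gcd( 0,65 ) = 65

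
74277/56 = 1326 + 3/8 = 1326.38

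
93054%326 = 144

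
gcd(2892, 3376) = 4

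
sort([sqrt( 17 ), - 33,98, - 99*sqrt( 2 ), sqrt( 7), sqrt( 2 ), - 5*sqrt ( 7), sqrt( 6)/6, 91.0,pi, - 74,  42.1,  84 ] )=[ - 99*sqrt( 2 ), - 74 ,-33,-5*sqrt(7), sqrt ( 6)/6,sqrt( 2), sqrt(7),pi , sqrt( 17), 42.1,84,91.0, 98 ] 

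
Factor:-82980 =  - 2^2*3^2 * 5^1*461^1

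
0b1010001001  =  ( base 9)801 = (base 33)jm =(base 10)649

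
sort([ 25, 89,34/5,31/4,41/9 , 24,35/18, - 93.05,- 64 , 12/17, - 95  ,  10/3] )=[-95,  -  93.05, - 64,12/17,35/18, 10/3,41/9,34/5 , 31/4,24,25,89]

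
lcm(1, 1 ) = 1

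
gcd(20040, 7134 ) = 6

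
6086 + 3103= 9189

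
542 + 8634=9176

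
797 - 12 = 785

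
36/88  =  9/22= 0.41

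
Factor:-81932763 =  - 3^1 *11^1*37^1*67103^1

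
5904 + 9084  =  14988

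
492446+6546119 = 7038565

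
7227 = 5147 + 2080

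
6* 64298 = 385788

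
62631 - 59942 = 2689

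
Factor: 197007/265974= 677/914=2^( - 1)* 457^( - 1 )  *  677^1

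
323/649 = 323/649 = 0.50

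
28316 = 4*7079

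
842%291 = 260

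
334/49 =334/49  =  6.82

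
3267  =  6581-3314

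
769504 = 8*96188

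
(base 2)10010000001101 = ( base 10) 9229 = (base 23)ha6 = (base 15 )2B04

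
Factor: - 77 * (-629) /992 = 48433/992 = 2^( - 5)*7^1*11^1*17^1 * 31^(  -  1)*37^1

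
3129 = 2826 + 303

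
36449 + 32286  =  68735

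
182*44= 8008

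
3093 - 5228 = -2135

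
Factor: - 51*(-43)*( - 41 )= - 89913 = - 3^1*17^1*41^1*43^1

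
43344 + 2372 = 45716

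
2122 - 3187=-1065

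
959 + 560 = 1519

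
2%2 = 0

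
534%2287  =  534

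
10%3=1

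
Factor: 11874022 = 2^1*5937011^1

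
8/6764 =2/1691= 0.00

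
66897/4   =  66897/4 = 16724.25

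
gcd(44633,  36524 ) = 1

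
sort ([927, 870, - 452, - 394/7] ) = [ - 452, - 394/7,870,927 ]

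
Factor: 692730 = 2^1*3^2 *5^1*43^1 * 179^1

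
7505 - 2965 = 4540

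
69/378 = 23/126 = 0.18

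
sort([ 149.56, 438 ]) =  [ 149.56,  438]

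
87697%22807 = 19276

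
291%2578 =291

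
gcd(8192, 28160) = 512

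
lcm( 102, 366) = 6222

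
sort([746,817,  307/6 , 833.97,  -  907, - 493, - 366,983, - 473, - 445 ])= [-907  , - 493, -473,- 445, - 366, 307/6, 746,817, 833.97 , 983 ] 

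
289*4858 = 1403962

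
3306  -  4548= -1242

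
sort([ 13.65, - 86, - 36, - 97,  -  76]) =[ - 97,-86, - 76, - 36,13.65 ] 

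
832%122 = 100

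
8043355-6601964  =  1441391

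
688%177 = 157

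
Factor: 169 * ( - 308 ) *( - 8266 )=430261832= 2^3*7^1 * 11^1*13^2*4133^1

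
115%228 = 115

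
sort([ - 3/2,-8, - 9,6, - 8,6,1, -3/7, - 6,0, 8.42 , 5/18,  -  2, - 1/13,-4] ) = [ - 9,-8,  -  8,  -  6, - 4, - 2 ,  -  3/2, - 3/7, - 1/13, 0, 5/18,1, 6,  6,8.42]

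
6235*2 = 12470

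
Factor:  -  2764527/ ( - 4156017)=71^1 * 521^( - 1)*2659^( - 1 )*12979^1 = 921509/1385339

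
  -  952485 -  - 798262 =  -154223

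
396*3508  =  1389168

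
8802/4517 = 8802/4517= 1.95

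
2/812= 1/406  =  0.00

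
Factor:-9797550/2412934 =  - 3^1* 5^2*7^2 * 31^1 *43^1 * 1206467^( - 1)=-4898775/1206467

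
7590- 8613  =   - 1023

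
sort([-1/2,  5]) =[-1/2, 5]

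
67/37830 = 67/37830  =  0.00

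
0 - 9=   -9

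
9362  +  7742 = 17104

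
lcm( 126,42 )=126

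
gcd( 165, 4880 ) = 5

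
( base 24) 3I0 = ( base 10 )2160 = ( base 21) 4II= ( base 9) 2860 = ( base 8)4160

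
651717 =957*681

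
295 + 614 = 909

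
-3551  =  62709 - 66260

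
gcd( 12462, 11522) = 2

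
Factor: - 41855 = - 5^1 * 11^1*761^1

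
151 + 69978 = 70129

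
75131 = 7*10733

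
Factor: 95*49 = 4655  =  5^1*7^2*19^1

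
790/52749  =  790/52749=0.01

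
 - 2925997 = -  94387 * 31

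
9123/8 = 9123/8= 1140.38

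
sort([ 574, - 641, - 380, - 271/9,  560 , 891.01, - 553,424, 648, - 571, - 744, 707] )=[ - 744, - 641,- 571, - 553, - 380, - 271/9, 424,560,574, 648, 707 , 891.01]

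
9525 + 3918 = 13443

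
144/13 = 11 + 1/13=11.08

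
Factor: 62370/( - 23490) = -7^1 * 11^1  *  29^( - 1) =- 77/29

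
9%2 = 1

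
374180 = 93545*4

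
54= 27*2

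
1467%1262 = 205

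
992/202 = 496/101 = 4.91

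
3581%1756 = 69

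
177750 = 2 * 88875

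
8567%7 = 6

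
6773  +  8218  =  14991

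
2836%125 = 86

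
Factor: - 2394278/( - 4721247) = 2^1 * 3^( - 5 )*89^1*13451^1*19429^( - 1 ) 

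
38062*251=9553562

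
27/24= 1+1/8=1.12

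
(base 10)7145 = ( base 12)4175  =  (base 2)1101111101001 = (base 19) 10f1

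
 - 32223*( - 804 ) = 25907292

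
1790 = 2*895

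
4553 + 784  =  5337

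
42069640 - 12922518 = 29147122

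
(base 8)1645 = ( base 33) S9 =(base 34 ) rf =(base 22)1k9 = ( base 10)933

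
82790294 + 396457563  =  479247857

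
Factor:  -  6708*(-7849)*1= 52651092 = 2^2*3^1*13^1*43^1*47^1 * 167^1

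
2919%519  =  324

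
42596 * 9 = 383364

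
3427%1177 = 1073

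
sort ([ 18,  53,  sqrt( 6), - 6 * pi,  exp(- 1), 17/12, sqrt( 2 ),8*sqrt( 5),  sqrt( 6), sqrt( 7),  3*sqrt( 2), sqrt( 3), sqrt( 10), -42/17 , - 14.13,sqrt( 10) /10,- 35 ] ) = [ - 35,  -  6*pi , - 14.13,-42/17,sqrt( 10 ) /10,exp ( - 1),  sqrt( 2),17/12,  sqrt( 3), sqrt( 6)  ,  sqrt( 6), sqrt(7),sqrt( 10),3*sqrt( 2 ),8*sqrt( 5),18, 53]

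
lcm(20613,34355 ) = 103065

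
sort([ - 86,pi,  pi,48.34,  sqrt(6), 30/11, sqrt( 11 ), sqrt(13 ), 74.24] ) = [ - 86, sqrt(6 ), 30/11,pi,pi , sqrt(11)  ,  sqrt(13), 48.34, 74.24] 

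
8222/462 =4111/231 = 17.80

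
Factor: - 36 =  - 2^2*3^2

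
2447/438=5+257/438 =5.59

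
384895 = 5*76979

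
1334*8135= 10852090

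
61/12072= 61/12072=0.01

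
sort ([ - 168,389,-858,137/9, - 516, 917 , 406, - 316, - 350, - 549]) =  [ - 858, - 549, - 516,- 350 , - 316, -168,137/9,  389,406,917]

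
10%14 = 10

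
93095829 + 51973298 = 145069127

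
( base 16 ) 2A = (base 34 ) 18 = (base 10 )42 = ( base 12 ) 36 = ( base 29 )1d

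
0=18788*0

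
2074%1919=155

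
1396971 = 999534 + 397437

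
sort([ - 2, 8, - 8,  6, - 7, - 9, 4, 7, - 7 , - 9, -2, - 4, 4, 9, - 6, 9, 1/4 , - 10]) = [ - 10, - 9,-9, - 8, - 7, - 7, - 6, - 4, -2, -2, 1/4, 4,4, 6, 7, 8,9, 9]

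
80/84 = 20/21 = 0.95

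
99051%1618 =353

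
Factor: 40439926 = 2^1*3623^1*5581^1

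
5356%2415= 526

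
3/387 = 1/129= 0.01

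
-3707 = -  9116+5409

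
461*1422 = 655542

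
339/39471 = 113/13157 = 0.01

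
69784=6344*11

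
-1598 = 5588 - 7186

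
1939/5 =1939/5 = 387.80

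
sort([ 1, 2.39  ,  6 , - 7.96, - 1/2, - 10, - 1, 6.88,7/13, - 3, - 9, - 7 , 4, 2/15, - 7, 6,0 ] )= [ - 10 ,- 9 , - 7.96, - 7, -7, - 3, - 1, - 1/2,0, 2/15,7/13,1,2.39,  4,6,6, 6.88] 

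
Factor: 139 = 139^1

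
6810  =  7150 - 340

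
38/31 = 1+ 7/31= 1.23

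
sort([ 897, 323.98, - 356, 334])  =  [  -  356,323.98,334, 897 ]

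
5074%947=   339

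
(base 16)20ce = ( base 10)8398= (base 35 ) 6TX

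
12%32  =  12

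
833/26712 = 119/3816 = 0.03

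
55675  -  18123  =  37552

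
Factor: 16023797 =16023797^1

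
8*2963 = 23704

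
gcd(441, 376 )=1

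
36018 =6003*6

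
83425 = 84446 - 1021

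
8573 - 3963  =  4610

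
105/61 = 105/61=1.72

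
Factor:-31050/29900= - 2^(-1 ) * 3^3*13^( - 1 ) = - 27/26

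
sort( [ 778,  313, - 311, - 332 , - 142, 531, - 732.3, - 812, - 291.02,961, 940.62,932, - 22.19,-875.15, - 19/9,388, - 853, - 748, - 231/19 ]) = [ - 875.15, - 853, - 812, - 748, - 732.3, - 332,  -  311, - 291.02, - 142, - 22.19 , - 231/19, - 19/9,  313, 388, 531,  778, 932,940.62, 961]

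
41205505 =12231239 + 28974266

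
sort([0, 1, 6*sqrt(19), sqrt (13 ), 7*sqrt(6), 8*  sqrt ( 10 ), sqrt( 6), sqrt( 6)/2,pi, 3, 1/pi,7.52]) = [ 0,1/pi, 1, sqrt(6 )/2, sqrt( 6 ), 3, pi,  sqrt(13 ), 7.52, 7*sqrt ( 6), 8*sqrt(10), 6*sqrt( 19)]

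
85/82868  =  85/82868=0.00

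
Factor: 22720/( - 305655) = - 2^6*3^( - 1)*7^( - 1)*41^( - 1 )  =  -64/861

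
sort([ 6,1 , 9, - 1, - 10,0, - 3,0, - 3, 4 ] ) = [ -10, - 3, - 3, - 1,  0,0,1,4, 6,9]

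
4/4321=4/4321 = 0.00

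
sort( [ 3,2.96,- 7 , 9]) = [ - 7, 2.96, 3, 9 ]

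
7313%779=302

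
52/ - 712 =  - 13/178 = - 0.07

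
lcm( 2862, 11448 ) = 11448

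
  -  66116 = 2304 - 68420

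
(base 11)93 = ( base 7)204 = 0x66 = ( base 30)3c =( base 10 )102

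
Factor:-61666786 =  - 2^1 * 17^1  *1813729^1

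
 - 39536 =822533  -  862069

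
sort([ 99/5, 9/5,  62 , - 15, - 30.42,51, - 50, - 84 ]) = [-84, -50,  -  30.42, -15, 9/5,99/5, 51,62 ] 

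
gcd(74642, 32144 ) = 2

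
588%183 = 39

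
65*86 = 5590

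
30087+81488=111575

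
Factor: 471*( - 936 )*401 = -176783256  =  -2^3* 3^3 * 13^1*157^1*401^1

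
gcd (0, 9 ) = 9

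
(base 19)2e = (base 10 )52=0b110100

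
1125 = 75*15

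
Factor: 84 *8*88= 59136=2^8 * 3^1* 7^1*11^1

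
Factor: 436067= 17^1* 113^1*227^1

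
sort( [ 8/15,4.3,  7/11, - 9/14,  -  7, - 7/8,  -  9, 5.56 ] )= [ - 9,  -  7, -7/8, - 9/14,8/15, 7/11, 4.3,5.56]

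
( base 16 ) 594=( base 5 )21203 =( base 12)9B0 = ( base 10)1428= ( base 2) 10110010100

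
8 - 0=8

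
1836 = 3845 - 2009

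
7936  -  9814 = -1878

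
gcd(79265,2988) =83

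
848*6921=5869008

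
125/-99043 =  - 125/99043 = - 0.00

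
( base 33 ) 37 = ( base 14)78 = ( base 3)10221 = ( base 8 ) 152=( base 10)106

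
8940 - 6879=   2061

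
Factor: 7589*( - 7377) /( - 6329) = 3^1*2459^1*6329^( - 1 )*7589^1 = 55984053/6329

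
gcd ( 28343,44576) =7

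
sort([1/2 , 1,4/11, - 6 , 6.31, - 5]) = [ - 6,-5,  4/11,1/2,1,6.31]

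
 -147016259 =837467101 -984483360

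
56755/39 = 56755/39 = 1455.26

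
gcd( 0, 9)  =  9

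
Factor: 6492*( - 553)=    - 3590076  =  -2^2*3^1*7^1 *79^1*541^1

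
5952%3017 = 2935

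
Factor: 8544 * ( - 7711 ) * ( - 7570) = 2^6 * 3^1*5^1*11^1*89^1*701^1 * 757^1 = 498732674880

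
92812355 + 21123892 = 113936247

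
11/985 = 11/985 = 0.01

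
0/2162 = 0 = 0.00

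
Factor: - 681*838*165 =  - 2^1*3^2*5^1*11^1*227^1*419^1 = - 94161870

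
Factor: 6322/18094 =29/83 = 29^1*83^(-1 )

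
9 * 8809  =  79281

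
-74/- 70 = 37/35 = 1.06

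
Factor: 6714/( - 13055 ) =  -18/35 = -2^1*3^2*5^(-1)*7^( - 1)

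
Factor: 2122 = 2^1 * 1061^1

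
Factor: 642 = 2^1*3^1 * 107^1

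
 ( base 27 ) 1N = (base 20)2a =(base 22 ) 26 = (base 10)50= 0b110010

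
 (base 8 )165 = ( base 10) 117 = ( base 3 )11100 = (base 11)A7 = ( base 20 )5H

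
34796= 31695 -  - 3101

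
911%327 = 257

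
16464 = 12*1372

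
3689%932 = 893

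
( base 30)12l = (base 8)1725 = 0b1111010101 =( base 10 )981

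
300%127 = 46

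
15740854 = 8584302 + 7156552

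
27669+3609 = 31278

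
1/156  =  1/156= 0.01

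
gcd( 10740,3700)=20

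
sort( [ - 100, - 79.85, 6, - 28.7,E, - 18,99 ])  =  [ - 100, - 79.85, - 28.7, - 18,  E,6 , 99]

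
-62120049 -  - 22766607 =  - 39353442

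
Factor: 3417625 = 5^3*19^1*1439^1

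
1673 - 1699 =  - 26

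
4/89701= 4/89701 =0.00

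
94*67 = 6298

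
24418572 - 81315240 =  - 56896668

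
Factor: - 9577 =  - 61^1* 157^1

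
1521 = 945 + 576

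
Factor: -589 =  - 19^1 * 31^1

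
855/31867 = 855/31867 = 0.03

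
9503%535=408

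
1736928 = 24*72372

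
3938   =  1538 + 2400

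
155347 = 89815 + 65532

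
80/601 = 80/601 = 0.13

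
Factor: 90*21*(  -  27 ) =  - 2^1*3^6*5^1 * 7^1 = - 51030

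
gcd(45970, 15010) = 10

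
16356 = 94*174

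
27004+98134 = 125138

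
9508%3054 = 346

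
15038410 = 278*54095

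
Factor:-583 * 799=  - 11^1*17^1 * 47^1*53^1 = -  465817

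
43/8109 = 43/8109 = 0.01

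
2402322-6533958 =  - 4131636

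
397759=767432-369673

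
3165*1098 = 3475170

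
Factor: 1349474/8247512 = 2^(-2)*13^( - 1)*41^1*2351^1*11329^( - 1) = 96391/589108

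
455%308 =147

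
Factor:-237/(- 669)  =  79^1*223^(  -  1) = 79/223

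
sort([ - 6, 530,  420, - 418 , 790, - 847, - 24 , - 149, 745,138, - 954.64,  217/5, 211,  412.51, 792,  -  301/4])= [-954.64, - 847,-418, -149, - 301/4, - 24, - 6, 217/5,138, 211, 412.51,420, 530,745,790,  792 ] 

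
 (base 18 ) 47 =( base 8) 117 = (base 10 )79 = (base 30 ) 2j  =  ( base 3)2221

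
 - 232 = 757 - 989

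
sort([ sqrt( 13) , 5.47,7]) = [ sqrt(13),5.47,  7] 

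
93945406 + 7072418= 101017824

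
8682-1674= 7008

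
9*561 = 5049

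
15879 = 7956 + 7923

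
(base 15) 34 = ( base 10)49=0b110001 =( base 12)41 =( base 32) 1h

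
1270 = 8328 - 7058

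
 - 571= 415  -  986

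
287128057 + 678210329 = 965338386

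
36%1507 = 36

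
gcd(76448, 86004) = 9556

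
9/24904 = 9/24904 = 0.00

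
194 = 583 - 389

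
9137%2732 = 941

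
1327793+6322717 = 7650510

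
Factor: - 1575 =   -  3^2 * 5^2*7^1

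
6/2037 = 2/679 = 0.00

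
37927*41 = 1555007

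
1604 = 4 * 401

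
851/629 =23/17= 1.35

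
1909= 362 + 1547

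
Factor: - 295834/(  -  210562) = 7^1*113^1*563^( - 1) = 791/563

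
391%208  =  183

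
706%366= 340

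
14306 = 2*7153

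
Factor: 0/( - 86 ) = 0^1 = 0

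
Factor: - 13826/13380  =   - 2^(-1 ) *3^(-1 )*5^(-1) * 31^1 = - 31/30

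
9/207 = 1/23 = 0.04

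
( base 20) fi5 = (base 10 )6365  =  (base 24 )b15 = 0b1100011011101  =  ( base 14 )2469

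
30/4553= 30/4553 = 0.01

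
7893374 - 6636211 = 1257163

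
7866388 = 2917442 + 4948946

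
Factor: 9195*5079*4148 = 193717427940 = 2^2*3^2*5^1 * 17^1*61^1*613^1*1693^1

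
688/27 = 25+13/27 = 25.48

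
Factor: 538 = 2^1*269^1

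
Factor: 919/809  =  809^(  -  1)*919^1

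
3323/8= 415 + 3/8= 415.38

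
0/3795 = 0 = 0.00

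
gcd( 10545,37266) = 3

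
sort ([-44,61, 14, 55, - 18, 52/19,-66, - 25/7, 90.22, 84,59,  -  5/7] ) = [  -  66, - 44 , - 18 , - 25/7,  -  5/7, 52/19, 14, 55, 59 , 61,84,  90.22]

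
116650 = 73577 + 43073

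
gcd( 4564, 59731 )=7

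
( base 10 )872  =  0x368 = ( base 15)3D2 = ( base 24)1C8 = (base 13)521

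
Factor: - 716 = -2^2 *179^1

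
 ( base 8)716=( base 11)390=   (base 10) 462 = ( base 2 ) 111001110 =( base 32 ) EE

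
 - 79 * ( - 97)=7663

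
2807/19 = 147+14/19 = 147.74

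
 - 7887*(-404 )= 3186348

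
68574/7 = 68574/7=9796.29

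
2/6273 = 2/6273 = 0.00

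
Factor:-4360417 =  - 4360417^1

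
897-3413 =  - 2516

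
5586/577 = 9+393/577 = 9.68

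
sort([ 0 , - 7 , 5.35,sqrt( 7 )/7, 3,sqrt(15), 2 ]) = [-7,0,  sqrt ( 7)/7,2,3,sqrt( 15), 5.35]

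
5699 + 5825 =11524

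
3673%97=84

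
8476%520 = 156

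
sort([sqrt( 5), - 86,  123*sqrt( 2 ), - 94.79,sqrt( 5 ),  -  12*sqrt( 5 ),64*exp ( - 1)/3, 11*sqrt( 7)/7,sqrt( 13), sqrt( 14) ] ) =[-94.79, - 86, - 12  *  sqrt( 5 ),sqrt( 5 ),sqrt( 5), sqrt ( 13), sqrt( 14), 11*sqrt(7)/7,64*exp( - 1)/3,123 * sqrt( 2) ] 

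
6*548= 3288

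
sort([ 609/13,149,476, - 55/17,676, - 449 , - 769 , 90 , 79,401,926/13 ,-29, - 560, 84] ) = [ - 769, - 560,-449, - 29, - 55/17, 609/13, 926/13,79 , 84, 90, 149,401 , 476, 676]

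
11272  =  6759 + 4513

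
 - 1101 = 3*( - 367)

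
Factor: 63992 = 2^3 * 19^1*421^1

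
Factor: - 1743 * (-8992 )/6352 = 979566/397 = 2^1*3^1*7^1*83^1 * 281^1*397^( - 1)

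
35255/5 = 7051 = 7051.00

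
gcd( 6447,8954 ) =1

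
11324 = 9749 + 1575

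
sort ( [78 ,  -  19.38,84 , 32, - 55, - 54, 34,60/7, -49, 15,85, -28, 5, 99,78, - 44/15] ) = [-55,-54, - 49, - 28, - 19.38, -44/15,5,60/7,15,32,34 , 78,78,84, 85,99 ] 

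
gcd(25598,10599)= 1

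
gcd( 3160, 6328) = 8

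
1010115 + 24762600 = 25772715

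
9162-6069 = 3093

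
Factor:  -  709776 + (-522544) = -1232320=- 2^6*5^1*3851^1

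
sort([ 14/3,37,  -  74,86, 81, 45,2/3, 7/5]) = [ - 74, 2/3,7/5, 14/3, 37,45 , 81,  86 ] 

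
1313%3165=1313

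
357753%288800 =68953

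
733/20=733/20 =36.65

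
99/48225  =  33/16075  =  0.00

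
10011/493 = 20 + 151/493= 20.31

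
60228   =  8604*7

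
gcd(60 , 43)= 1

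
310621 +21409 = 332030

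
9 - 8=1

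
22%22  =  0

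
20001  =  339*59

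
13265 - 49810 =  - 36545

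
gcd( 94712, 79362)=2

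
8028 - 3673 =4355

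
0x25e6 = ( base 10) 9702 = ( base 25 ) fd2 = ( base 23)I7J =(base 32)9f6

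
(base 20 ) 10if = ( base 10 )8375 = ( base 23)fj3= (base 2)10000010110111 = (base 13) 3A73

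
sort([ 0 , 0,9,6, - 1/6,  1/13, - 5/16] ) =[ - 5/16,  -  1/6 , 0 , 0,1/13 , 6,9 ]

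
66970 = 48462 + 18508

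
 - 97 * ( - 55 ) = 5335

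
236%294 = 236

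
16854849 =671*25119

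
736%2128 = 736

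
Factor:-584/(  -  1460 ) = 2^1 * 5^( - 1) = 2/5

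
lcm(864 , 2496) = 22464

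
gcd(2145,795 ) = 15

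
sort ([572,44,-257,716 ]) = [ -257,44 , 572, 716]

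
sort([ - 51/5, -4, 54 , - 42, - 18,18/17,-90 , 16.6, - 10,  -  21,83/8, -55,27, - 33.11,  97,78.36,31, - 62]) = [-90, - 62, - 55,- 42,-33.11 ,-21, - 18,-51/5, - 10,-4, 18/17,83/8, 16.6,27,31,54,78.36,97] 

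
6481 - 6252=229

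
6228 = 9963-3735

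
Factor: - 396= - 2^2*3^2*11^1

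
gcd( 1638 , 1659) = 21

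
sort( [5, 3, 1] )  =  [ 1, 3,  5]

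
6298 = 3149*2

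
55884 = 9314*6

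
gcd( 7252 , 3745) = 7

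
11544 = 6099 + 5445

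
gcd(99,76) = 1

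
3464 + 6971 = 10435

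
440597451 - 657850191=-217252740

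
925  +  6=931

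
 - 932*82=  - 76424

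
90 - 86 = 4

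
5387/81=66 + 41/81 = 66.51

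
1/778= 1/778 = 0.00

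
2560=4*640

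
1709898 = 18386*93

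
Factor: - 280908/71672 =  - 2^( - 1)*3^5* 31^(  -  1 ) = -243/62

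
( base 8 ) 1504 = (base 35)NV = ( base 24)1AK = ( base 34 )OK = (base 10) 836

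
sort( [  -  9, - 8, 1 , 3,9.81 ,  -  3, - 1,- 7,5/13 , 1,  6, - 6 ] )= [ - 9, - 8 , - 7, - 6,-3, - 1,  5/13,1,1,3, 6,9.81 ] 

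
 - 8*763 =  - 6104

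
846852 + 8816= 855668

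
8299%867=496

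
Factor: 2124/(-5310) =  -  2^1*5^( - 1) = - 2/5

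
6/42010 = 3/21005= 0.00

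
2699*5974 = 16123826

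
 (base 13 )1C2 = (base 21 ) fc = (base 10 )327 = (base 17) 124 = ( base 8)507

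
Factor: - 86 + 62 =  - 24  =  - 2^3*3^1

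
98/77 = 14/11 = 1.27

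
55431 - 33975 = 21456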